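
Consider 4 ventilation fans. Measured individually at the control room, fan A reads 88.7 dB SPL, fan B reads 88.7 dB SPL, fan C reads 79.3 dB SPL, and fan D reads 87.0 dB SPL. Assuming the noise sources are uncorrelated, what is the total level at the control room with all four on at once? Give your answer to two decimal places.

Uncorrelated sources add in intensity (power), not in dB.
L_total = 10·log₁₀(10^(88.7/10) + 10^(88.7/10) + 10^(79.3/10) + 10^(87.0/10)) = 10·log₁₀(2069000000) = 93.16 dB SPL.

93.16 dB SPL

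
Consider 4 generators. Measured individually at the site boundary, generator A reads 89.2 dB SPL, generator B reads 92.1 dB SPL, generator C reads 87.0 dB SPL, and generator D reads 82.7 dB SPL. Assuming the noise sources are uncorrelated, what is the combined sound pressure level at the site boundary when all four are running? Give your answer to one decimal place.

Incoherent sources sum as intensities:
L_total = 10·log₁₀(10^(89.2/10) + 10^(92.1/10) + 10^(87.0/10) + 10^(82.7/10)) = 10·log₁₀(3141000000) = 95.0 dB SPL.

95.0 dB SPL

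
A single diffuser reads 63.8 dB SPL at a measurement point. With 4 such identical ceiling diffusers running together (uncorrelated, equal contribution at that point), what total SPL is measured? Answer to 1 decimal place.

69.8 dB SPL

4 equal incoherent sources raise the level by 10·log₁₀(4) = 6.02 dB.
L_total = 63.8 + 6.02 = 69.8 dB SPL.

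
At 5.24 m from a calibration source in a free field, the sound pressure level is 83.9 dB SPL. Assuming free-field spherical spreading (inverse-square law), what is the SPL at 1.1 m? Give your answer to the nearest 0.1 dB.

For a point source in a free field, ΔL = −20·log₁₀(d₂/d₁).
ΔL = −20·log₁₀(1.1/5.24) = 13.56 dB, so L₂ = 83.9 + (13.56) = 97.5 dB SPL.

97.5 dB SPL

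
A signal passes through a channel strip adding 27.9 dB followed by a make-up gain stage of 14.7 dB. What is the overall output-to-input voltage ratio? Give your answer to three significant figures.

135

Net gain = 27.9 + 14.7 = 42.6 dB.
Voltage ratio = 10^(42.6/20) = 135.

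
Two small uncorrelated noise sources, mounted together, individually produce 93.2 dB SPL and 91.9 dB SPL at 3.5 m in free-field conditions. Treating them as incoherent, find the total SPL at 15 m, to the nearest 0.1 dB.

Combined at 3.5 m: 10·log₁₀(10^(93.2/10)+10^(91.9/10)) = 95.61 dB SPL.
Then apply −20·log₁₀(15/3.5) = -12.64 dB → 83.0 dB SPL.

83.0 dB SPL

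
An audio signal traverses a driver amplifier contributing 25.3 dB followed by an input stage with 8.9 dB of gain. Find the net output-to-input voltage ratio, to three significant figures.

Net gain = 25.3 + 8.9 = 34.2 dB.
Voltage ratio = 10^(34.2/20) = 51.3.

51.3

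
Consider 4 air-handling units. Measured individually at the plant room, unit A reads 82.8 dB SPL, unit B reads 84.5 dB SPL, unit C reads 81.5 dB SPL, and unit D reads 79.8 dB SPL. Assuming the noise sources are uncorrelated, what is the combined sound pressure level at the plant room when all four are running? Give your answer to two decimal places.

Incoherent sources sum as intensities:
L_total = 10·log₁₀(10^(82.8/10) + 10^(84.5/10) + 10^(81.5/10) + 10^(79.8/10)) = 10·log₁₀(709100000) = 88.51 dB SPL.

88.51 dB SPL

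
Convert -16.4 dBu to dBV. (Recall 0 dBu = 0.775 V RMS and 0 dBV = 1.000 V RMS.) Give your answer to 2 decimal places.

-18.61 dBV

The offset between the scales is 20·log₁₀(0.775/1.000) = −2.214 dB.
So dBV = -16.4 − 2.214 = -18.61 dBV.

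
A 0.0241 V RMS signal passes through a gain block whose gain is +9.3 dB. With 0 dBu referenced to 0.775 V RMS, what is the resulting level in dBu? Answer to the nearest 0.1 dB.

-20.8 dBu

Input level: 20·log₁₀(0.0241/0.775) = -30.15 dBu.
Output: -30.15 + 9.3 = -20.8 dBu.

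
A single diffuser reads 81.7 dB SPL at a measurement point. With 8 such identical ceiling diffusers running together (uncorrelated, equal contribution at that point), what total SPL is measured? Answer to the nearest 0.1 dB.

8 equal incoherent sources raise the level by 10·log₁₀(8) = 9.03 dB.
L_total = 81.7 + 9.03 = 90.7 dB SPL.

90.7 dB SPL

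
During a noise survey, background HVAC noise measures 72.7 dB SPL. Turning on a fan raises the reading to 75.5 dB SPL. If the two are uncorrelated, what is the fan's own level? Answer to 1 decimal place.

72.3 dB SPL

Background correction is a power subtraction:
L_src = 10·log₁₀(10^(75.5/10) − 10^(72.7/10)) = 10·log₁₀(16860000) = 72.3 dB SPL.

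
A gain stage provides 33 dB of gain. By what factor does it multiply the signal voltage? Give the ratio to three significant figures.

44.7

Voltage ratio = 10^(dB/20).
10^(33/20) = 10^(1.650) = 44.7.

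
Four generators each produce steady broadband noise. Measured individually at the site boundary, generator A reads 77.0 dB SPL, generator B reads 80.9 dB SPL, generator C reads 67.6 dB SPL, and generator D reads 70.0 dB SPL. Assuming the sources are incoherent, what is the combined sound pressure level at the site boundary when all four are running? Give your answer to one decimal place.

82.8 dB SPL

Incoherent sources sum as intensities:
L_total = 10·log₁₀(10^(77.0/10) + 10^(80.9/10) + 10^(67.6/10) + 10^(70.0/10)) = 10·log₁₀(188900000) = 82.8 dB SPL.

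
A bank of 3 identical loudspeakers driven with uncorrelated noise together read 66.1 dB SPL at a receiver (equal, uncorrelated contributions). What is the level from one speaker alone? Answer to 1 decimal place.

3 equal incoherent sources add 10·log₁₀(3) = 4.77 dB over one source.
L_one = 66.1 − 4.77 = 61.3 dB SPL.

61.3 dB SPL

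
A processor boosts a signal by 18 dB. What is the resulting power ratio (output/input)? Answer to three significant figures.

63.1

Power ratio = 10^(dB/10).
10^(18/10) = 10^(1.800) = 63.1.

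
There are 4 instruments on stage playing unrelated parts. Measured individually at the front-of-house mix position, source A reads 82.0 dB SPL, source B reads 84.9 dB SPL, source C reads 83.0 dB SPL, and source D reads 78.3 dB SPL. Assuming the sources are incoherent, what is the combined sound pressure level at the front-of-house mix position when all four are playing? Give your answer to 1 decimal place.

88.7 dB SPL

Uncorrelated sources add in intensity (power), not in dB.
L_total = 10·log₁₀(10^(82.0/10) + 10^(84.9/10) + 10^(83.0/10) + 10^(78.3/10)) = 10·log₁₀(734700000) = 88.7 dB SPL.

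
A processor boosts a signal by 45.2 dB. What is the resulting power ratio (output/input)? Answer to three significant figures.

Power ratio = 10^(dB/10).
10^(45.2/10) = 10^(4.520) = 33100.

33100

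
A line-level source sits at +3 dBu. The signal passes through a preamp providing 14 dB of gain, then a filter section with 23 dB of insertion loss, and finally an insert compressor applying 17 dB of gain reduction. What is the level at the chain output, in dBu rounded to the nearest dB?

Gain stages sum in dB:
+3 + 14 − 23 − 17 = -23 dBu.

-23 dBu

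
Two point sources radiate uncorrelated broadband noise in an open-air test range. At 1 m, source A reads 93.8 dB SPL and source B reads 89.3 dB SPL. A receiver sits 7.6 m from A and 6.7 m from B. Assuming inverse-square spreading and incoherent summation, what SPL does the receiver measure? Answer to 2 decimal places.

77.82 dB SPL

At the listener: L_A = 93.8 − 20·log₁₀(7.6) = 76.184 dB; L_B = 89.3 − 20·log₁₀(6.7) = 72.779 dB.
Combined: 10·log₁₀(10^(76.184/10)+10^(72.779/10)) = 77.82 dB SPL.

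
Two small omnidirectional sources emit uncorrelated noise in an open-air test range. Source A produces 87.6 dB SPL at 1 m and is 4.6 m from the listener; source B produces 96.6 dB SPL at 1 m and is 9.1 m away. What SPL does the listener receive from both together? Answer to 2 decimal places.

79.16 dB SPL

At the listener: L_A = 87.6 − 20·log₁₀(4.6) = 74.345 dB; L_B = 96.6 − 20·log₁₀(9.1) = 77.419 dB.
Combined: 10·log₁₀(10^(74.345/10)+10^(77.419/10)) = 79.16 dB SPL.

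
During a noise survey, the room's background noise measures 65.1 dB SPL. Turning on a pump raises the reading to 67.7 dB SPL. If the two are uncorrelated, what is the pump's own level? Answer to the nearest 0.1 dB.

Remove the background by subtracting linear intensities:
L_src = 10·log₁₀(10^(67.7/10) − 10^(65.1/10)) = 10·log₁₀(2652000) = 64.2 dB SPL.

64.2 dB SPL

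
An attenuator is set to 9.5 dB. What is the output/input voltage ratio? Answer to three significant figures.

0.335

Voltage ratio = 10^(dB/20).
10^(-9.5/20) = 10^(-0.4750) = 0.335.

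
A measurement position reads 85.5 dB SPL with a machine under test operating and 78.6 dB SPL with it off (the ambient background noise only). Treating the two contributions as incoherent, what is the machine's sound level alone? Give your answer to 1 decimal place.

Background correction is a power subtraction:
L_src = 10·log₁₀(10^(85.5/10) − 10^(78.6/10)) = 10·log₁₀(282400000) = 84.5 dB SPL.

84.5 dB SPL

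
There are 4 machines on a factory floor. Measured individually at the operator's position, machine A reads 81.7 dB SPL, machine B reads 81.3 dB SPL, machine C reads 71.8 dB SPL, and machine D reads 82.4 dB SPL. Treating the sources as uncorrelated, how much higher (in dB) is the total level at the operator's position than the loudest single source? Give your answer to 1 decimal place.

Incoherent sources sum as intensities:
L_total = 10·log₁₀(10^(81.7/10) + 10^(81.3/10) + 10^(71.8/10) + 10^(82.4/10)) = 86.74 dB SPL.
Excess over the loudest (82.4 dB): 86.74 − 82.4 = 4.3 dB.

4.3 dB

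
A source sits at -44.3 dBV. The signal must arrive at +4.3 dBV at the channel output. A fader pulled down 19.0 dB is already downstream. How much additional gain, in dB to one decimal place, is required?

The required make-up gain is the shortfall in the dB sum.
G = +4.3 − (-44.3) + 19.0 = 67.6 dB.

67.6 dB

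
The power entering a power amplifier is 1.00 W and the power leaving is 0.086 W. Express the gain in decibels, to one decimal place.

-10.7 dB

Power ratio → dB uses the 10·log₁₀ form:
10·log₁₀(0.086/1.00) = 10·log₁₀(0.08600) = -10.7 dB.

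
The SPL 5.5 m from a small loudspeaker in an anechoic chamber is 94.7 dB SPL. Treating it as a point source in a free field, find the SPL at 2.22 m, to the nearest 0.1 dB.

102.6 dB SPL

Free-field point source: level drops by 20·log₁₀ of the distance ratio.
ΔL = −20·log₁₀(2.22/5.5) = 7.88 dB, so L₂ = 94.7 + (7.88) = 102.6 dB SPL.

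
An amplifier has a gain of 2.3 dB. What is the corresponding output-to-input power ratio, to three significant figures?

Power ratio = 10^(dB/10).
10^(2.3/10) = 10^(0.2300) = 1.70.

1.70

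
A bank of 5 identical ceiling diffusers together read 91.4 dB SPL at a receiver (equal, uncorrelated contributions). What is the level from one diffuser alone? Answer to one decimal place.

84.4 dB SPL

5 equal incoherent sources add 10·log₁₀(5) = 6.99 dB over one source.
L_one = 91.4 − 6.99 = 84.4 dB SPL.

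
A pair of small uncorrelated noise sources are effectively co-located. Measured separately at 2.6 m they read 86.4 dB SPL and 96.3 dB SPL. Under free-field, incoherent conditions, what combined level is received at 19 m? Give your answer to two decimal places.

Combined at 2.6 m: 10·log₁₀(10^(86.4/10)+10^(96.3/10)) = 96.723 dB SPL.
Then apply −20·log₁₀(19/2.6) = -17.276 dB → 79.45 dB SPL.

79.45 dB SPL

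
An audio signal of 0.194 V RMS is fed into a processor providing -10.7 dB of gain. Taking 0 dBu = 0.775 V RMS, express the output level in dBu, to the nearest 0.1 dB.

Input level: 20·log₁₀(0.194/0.775) = -12.03 dBu.
Output: -12.03 − 10.7 = -22.7 dBu.

-22.7 dBu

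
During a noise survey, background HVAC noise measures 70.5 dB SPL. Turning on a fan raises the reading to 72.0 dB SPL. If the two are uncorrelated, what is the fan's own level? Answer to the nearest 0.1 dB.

Remove the background by subtracting linear intensities:
L_src = 10·log₁₀(10^(72.0/10) − 10^(70.5/10)) = 10·log₁₀(4629000) = 66.7 dB SPL.

66.7 dB SPL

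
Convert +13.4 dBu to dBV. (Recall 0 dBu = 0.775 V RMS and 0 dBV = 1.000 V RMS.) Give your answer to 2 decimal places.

+11.19 dBV

The offset between the scales is 20·log₁₀(0.775/1.000) = −2.214 dB.
So dBV = +13.4 − 2.214 = +11.19 dBV.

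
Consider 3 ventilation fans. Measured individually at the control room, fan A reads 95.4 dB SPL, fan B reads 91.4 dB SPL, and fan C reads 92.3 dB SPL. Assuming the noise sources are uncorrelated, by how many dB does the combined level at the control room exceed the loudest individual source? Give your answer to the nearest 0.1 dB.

Incoherent sources sum as intensities:
L_total = 10·log₁₀(10^(95.4/10) + 10^(91.4/10) + 10^(92.3/10)) = 98.16 dB SPL.
Excess over the loudest (95.4 dB): 98.16 − 95.4 = 2.8 dB.

2.8 dB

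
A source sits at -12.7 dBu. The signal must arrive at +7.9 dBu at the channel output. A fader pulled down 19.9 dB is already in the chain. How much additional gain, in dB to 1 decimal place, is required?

The required make-up gain is the shortfall in the dB sum.
G = +7.9 − (-12.7) + 19.9 = 40.5 dB.

40.5 dB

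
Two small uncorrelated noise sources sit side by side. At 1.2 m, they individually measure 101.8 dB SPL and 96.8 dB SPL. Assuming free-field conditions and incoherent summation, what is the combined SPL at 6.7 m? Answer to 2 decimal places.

Combined at 1.2 m: 10·log₁₀(10^(101.8/10)+10^(96.8/10)) = 102.993 dB SPL.
Then apply −20·log₁₀(6.7/1.2) = -14.938 dB → 88.06 dB SPL.

88.06 dB SPL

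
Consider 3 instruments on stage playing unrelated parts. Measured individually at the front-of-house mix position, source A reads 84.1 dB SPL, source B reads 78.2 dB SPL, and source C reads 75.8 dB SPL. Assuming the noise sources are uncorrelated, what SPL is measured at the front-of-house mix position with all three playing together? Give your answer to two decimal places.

Uncorrelated sources add in intensity (power), not in dB.
L_total = 10·log₁₀(10^(84.1/10) + 10^(78.2/10) + 10^(75.8/10)) = 10·log₁₀(361100000) = 85.58 dB SPL.

85.58 dB SPL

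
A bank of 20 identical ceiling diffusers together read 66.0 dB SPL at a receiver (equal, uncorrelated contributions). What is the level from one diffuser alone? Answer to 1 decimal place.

20 equal incoherent sources add 10·log₁₀(20) = 13.01 dB over one source.
L_one = 66.0 − 13.01 = 53.0 dB SPL.

53.0 dB SPL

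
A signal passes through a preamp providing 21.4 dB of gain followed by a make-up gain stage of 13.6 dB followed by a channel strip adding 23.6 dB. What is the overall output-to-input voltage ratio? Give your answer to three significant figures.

851

Net gain = 21.4 + 13.6 + 23.6 = 58.6 dB.
Voltage ratio = 10^(58.6/20) = 851.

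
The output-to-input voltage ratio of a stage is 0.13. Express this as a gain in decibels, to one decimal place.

-17.7 dB

Voltage is an amplitude quantity, so gain = 20·log₁₀(V_out/V_in).
20·log₁₀(0.13) = -17.7 dB.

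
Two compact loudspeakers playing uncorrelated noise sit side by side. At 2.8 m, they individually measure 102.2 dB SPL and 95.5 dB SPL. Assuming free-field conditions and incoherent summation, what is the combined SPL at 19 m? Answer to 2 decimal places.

86.41 dB SPL

Combined at 2.8 m: 10·log₁₀(10^(102.2/10)+10^(95.5/10)) = 103.041 dB SPL.
Then apply −20·log₁₀(19/2.8) = -16.632 dB → 86.41 dB SPL.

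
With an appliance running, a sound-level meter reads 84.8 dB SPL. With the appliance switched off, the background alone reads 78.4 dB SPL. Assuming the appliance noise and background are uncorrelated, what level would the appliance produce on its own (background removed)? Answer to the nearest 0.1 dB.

83.7 dB SPL

Background correction is a power subtraction:
L_src = 10·log₁₀(10^(84.8/10) − 10^(78.4/10)) = 10·log₁₀(232800000) = 83.7 dB SPL.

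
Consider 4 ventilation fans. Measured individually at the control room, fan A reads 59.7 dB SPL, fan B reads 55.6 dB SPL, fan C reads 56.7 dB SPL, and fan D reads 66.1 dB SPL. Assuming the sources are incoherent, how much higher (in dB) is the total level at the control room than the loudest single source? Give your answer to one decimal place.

1.6 dB

Incoherent sources sum as intensities:
L_total = 10·log₁₀(10^(59.7/10) + 10^(55.6/10) + 10^(56.7/10) + 10^(66.1/10)) = 67.66 dB SPL.
Excess over the loudest (66.1 dB): 67.66 − 66.1 = 1.6 dB.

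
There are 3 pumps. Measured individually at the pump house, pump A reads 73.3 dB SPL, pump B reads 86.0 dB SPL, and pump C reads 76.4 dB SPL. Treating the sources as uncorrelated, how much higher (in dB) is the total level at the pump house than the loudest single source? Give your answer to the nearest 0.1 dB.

Uncorrelated sources add in intensity (power), not in dB.
L_total = 10·log₁₀(10^(73.3/10) + 10^(86.0/10) + 10^(76.4/10)) = 86.66 dB SPL.
Excess over the loudest (86.0 dB): 86.66 − 86.0 = 0.7 dB.

0.7 dB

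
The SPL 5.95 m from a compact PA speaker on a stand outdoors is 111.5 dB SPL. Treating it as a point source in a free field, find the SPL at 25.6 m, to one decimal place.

Free-field point source: level drops by 20·log₁₀ of the distance ratio.
ΔL = −20·log₁₀(25.6/5.95) = -12.67 dB, so L₂ = 111.5 + (-12.67) = 98.8 dB SPL.

98.8 dB SPL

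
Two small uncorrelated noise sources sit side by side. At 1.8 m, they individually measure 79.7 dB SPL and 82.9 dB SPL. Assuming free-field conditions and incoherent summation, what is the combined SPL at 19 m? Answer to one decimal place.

Combined at 1.8 m: 10·log₁₀(10^(79.7/10)+10^(82.9/10)) = 84.60 dB SPL.
Then apply −20·log₁₀(19/1.8) = -20.47 dB → 64.1 dB SPL.

64.1 dB SPL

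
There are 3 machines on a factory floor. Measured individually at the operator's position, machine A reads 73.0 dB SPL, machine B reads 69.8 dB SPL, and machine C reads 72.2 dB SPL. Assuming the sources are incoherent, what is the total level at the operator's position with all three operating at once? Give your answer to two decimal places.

76.64 dB SPL

Uncorrelated sources add in intensity (power), not in dB.
L_total = 10·log₁₀(10^(73.0/10) + 10^(69.8/10) + 10^(72.2/10)) = 10·log₁₀(46100000) = 76.64 dB SPL.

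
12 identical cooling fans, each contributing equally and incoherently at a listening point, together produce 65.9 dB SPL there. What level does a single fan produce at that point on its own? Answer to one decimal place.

12 equal incoherent sources add 10·log₁₀(12) = 10.79 dB over one source.
L_one = 65.9 − 10.79 = 55.1 dB SPL.

55.1 dB SPL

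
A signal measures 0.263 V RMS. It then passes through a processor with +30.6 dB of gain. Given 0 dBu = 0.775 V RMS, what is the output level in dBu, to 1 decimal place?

Input level: 20·log₁₀(0.263/0.775) = -9.39 dBu.
Output: -9.39 + 30.6 = +21.2 dBu.

+21.2 dBu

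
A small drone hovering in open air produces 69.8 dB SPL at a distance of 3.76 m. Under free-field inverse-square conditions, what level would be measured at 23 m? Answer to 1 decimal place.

54.1 dB SPL

For a point source in a free field, ΔL = −20·log₁₀(d₂/d₁).
ΔL = −20·log₁₀(23/3.76) = -15.73 dB, so L₂ = 69.8 + (-15.73) = 54.1 dB SPL.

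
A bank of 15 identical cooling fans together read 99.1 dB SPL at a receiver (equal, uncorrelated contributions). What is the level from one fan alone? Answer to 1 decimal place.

15 equal incoherent sources add 10·log₁₀(15) = 11.76 dB over one source.
L_one = 99.1 − 11.76 = 87.3 dB SPL.

87.3 dB SPL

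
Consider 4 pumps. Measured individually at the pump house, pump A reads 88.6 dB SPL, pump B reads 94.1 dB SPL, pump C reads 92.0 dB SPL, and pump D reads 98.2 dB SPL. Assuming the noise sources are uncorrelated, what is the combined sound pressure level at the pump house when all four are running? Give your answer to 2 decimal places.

Uncorrelated sources add in intensity (power), not in dB.
L_total = 10·log₁₀(10^(88.6/10) + 10^(94.1/10) + 10^(92.0/10) + 10^(98.2/10)) = 10·log₁₀(11487000000) = 100.60 dB SPL.

100.60 dB SPL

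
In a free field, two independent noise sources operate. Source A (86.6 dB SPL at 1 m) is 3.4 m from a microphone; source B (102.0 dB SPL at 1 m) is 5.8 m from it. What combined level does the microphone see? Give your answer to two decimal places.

At the listener: L_A = 86.6 − 20·log₁₀(3.4) = 75.970 dB; L_B = 102.0 − 20·log₁₀(5.8) = 86.731 dB.
Combined: 10·log₁₀(10^(75.970/10)+10^(86.731/10)) = 87.08 dB SPL.

87.08 dB SPL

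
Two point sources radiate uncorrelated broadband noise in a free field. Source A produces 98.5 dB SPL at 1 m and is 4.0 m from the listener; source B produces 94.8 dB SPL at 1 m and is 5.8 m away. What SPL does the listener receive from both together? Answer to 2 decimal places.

At the listener: L_A = 98.5 − 20·log₁₀(4.0) = 86.459 dB; L_B = 94.8 − 20·log₁₀(5.8) = 79.531 dB.
Combined: 10·log₁₀(10^(86.459/10)+10^(79.531/10)) = 87.26 dB SPL.

87.26 dB SPL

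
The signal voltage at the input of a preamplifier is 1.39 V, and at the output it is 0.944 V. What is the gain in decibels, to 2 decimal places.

Voltage ratio → dB uses the 20·log₁₀ form:
20·log₁₀(0.944/1.39) = 20·log₁₀(0.6791) = -3.36 dB.

-3.36 dB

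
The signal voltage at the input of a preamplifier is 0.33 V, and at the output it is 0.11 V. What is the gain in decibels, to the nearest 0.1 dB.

-9.5 dB

For a voltage ratio, dB = 20·log₁₀(V₂/V₁).
20·log₁₀(0.11/0.33) = 20·log₁₀(0.3333) = -9.5 dB.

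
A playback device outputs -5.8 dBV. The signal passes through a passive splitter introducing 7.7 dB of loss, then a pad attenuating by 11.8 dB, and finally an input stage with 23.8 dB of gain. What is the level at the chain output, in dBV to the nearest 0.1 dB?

-1.5 dBV

In dB, series stages simply add:
-5.8 − 7.7 − 11.8 + 23.8 = -1.5 dBV.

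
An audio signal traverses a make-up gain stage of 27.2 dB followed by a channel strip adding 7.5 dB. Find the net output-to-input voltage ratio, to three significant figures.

54.3

Net gain = 27.2 + 7.5 = 34.7 dB.
Voltage ratio = 10^(34.7/20) = 54.3.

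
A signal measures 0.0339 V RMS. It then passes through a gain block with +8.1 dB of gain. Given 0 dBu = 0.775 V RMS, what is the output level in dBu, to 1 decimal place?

Input level: 20·log₁₀(0.0339/0.775) = -27.18 dBu.
Output: -27.18 + 8.1 = -19.1 dBu.

-19.1 dBu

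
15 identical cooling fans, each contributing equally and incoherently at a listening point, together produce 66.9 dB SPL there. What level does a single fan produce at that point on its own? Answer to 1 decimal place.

15 equal incoherent sources add 10·log₁₀(15) = 11.76 dB over one source.
L_one = 66.9 − 11.76 = 55.1 dB SPL.

55.1 dB SPL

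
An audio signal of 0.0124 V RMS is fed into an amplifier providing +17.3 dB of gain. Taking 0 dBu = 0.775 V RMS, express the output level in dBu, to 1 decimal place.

Input level: 20·log₁₀(0.0124/0.775) = -35.92 dBu.
Output: -35.92 + 17.3 = -18.6 dBu.

-18.6 dBu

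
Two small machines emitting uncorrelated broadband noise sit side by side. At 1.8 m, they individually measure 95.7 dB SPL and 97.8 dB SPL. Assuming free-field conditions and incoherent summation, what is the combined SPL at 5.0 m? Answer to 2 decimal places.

91.01 dB SPL

Combined at 1.8 m: 10·log₁₀(10^(95.7/10)+10^(97.8/10)) = 99.886 dB SPL.
Then apply −20·log₁₀(5.0/1.8) = -8.874 dB → 91.01 dB SPL.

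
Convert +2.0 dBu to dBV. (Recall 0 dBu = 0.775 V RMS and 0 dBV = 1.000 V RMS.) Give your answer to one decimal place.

-0.2 dBV

The offset between the scales is 20·log₁₀(0.775/1.000) = −2.214 dB.
So dBV = +2.0 − 2.214 = -0.2 dBV.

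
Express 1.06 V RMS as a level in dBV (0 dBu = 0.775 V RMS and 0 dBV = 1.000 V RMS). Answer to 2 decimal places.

+0.51 dBV

dBV = 20·log₁₀(V / 1.000 V).
20·log₁₀(1.06/1.000) = +0.51 dBV.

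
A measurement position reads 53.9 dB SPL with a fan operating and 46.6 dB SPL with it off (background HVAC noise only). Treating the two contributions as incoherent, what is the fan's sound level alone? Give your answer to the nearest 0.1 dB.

Background correction is a power subtraction:
L_src = 10·log₁₀(10^(53.9/10) − 10^(46.6/10)) = 10·log₁₀(199800) = 53.0 dB SPL.

53.0 dB SPL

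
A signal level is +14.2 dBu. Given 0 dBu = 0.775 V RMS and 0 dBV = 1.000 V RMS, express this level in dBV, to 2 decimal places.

The offset between the scales is 20·log₁₀(0.775/1.000) = −2.214 dB.
So dBV = +14.2 − 2.214 = +11.99 dBV.

+11.99 dBV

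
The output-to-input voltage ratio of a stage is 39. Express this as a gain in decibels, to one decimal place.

31.8 dB

Voltage is an amplitude quantity, so gain = 20·log₁₀(V_out/V_in).
20·log₁₀(39) = 31.8 dB.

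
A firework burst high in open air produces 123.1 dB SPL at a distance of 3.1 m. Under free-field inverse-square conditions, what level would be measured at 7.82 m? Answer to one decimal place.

115.1 dB SPL

Free-field point source: level drops by 20·log₁₀ of the distance ratio.
ΔL = −20·log₁₀(7.82/3.1) = -8.04 dB, so L₂ = 123.1 + (-8.04) = 115.1 dB SPL.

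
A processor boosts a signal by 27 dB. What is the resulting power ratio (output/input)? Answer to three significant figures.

Power ratio = 10^(dB/10).
10^(27/10) = 10^(2.700) = 501.

501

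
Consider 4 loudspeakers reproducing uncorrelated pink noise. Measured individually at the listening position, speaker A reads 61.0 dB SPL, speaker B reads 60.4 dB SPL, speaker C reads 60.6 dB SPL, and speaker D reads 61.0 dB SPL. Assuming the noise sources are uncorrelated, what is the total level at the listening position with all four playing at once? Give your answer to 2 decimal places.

66.78 dB SPL

Add the sources as powers (linear), then convert back to dB:
L_total = 10·log₁₀(10^(61.0/10) + 10^(60.4/10) + 10^(60.6/10) + 10^(61.0/10)) = 10·log₁₀(4762000) = 66.78 dB SPL.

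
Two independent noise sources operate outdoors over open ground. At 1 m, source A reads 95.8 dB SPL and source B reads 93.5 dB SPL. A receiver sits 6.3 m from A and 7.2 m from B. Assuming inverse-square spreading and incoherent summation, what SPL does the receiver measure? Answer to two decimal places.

81.43 dB SPL

At the listener: L_A = 95.8 − 20·log₁₀(6.3) = 79.813 dB; L_B = 93.5 − 20·log₁₀(7.2) = 76.353 dB.
Combined: 10·log₁₀(10^(79.813/10)+10^(76.353/10)) = 81.43 dB SPL.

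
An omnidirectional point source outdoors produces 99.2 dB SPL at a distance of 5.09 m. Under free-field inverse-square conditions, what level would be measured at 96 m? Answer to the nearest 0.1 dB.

73.7 dB SPL

Inverse-square spreading gives ΔL = −20·log₁₀(d₂/d₁).
ΔL = −20·log₁₀(96/5.09) = -25.51 dB, so L₂ = 99.2 + (-25.51) = 73.7 dB SPL.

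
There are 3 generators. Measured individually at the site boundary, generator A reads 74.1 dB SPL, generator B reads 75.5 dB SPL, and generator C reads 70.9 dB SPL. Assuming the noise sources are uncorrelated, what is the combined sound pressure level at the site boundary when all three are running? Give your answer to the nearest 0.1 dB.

Incoherent sources sum as intensities:
L_total = 10·log₁₀(10^(74.1/10) + 10^(75.5/10) + 10^(70.9/10)) = 10·log₁₀(73490000) = 78.7 dB SPL.

78.7 dB SPL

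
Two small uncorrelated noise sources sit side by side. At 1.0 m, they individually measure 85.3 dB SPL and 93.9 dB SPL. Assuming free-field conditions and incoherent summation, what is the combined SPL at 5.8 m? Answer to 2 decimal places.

79.19 dB SPL

Combined at 1.0 m: 10·log₁₀(10^(85.3/10)+10^(93.9/10)) = 94.462 dB SPL.
Then apply −20·log₁₀(5.8/1.0) = -15.269 dB → 79.19 dB SPL.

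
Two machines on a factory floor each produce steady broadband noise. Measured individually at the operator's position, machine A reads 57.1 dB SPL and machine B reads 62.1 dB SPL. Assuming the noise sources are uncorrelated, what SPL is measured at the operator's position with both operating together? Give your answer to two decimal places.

63.29 dB SPL

Uncorrelated sources add in intensity (power), not in dB.
L_total = 10·log₁₀(10^(57.1/10) + 10^(62.1/10)) = 10·log₁₀(2135000) = 63.29 dB SPL.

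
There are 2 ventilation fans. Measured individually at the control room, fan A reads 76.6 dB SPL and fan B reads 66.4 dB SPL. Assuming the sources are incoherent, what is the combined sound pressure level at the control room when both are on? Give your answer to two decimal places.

Incoherent sources sum as intensities:
L_total = 10·log₁₀(10^(76.6/10) + 10^(66.4/10)) = 10·log₁₀(50070000) = 77.00 dB SPL.

77.00 dB SPL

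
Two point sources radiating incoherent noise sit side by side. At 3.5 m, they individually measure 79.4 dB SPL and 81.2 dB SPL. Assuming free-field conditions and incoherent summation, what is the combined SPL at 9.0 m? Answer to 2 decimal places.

75.20 dB SPL

Combined at 3.5 m: 10·log₁₀(10^(79.4/10)+10^(81.2/10)) = 83.403 dB SPL.
Then apply −20·log₁₀(9.0/3.5) = -8.203 dB → 75.20 dB SPL.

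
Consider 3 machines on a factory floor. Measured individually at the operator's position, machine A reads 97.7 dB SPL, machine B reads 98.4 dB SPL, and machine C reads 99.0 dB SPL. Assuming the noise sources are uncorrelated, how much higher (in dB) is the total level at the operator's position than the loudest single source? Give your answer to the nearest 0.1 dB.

Incoherent sources sum as intensities:
L_total = 10·log₁₀(10^(97.7/10) + 10^(98.4/10) + 10^(99.0/10)) = 103.17 dB SPL.
Excess over the loudest (99.0 dB): 103.17 − 99.0 = 4.2 dB.

4.2 dB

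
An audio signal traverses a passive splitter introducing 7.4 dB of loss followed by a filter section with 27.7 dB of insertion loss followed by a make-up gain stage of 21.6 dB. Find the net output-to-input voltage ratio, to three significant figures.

Net gain = (−7.4) + (−27.7) + 21.6 = -13.5 dB.
Voltage ratio = 10^(-13.5/20) = 0.211.

0.211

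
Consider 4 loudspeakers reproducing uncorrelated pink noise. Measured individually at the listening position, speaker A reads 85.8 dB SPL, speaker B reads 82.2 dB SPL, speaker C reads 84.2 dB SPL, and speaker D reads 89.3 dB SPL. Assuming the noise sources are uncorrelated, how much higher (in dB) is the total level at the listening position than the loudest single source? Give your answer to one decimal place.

Incoherent sources sum as intensities:
L_total = 10·log₁₀(10^(85.8/10) + 10^(82.2/10) + 10^(84.2/10) + 10^(89.3/10)) = 92.20 dB SPL.
Excess over the loudest (89.3 dB): 92.20 − 89.3 = 2.9 dB.

2.9 dB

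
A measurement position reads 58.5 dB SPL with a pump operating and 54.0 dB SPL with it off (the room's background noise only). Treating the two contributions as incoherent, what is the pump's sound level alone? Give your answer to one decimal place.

Background correction is a power subtraction:
L_src = 10·log₁₀(10^(58.5/10) − 10^(54.0/10)) = 10·log₁₀(456800) = 56.6 dB SPL.

56.6 dB SPL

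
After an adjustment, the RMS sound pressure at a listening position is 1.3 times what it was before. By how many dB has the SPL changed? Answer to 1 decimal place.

2.3 dB

Sound pressure is an amplitude quantity: ΔL = 20·log₁₀(p₂/p₁).
20·log₁₀(1.3) = 2.3 dB.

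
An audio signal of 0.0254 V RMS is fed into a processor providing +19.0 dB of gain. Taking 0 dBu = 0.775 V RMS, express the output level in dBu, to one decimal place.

Input level: 20·log₁₀(0.0254/0.775) = -29.69 dBu.
Output: -29.69 + 19.0 = -10.7 dBu.

-10.7 dBu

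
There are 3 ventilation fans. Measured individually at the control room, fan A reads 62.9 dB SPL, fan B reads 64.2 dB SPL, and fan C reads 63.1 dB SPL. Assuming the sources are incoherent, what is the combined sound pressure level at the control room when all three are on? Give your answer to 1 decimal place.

Uncorrelated sources add in intensity (power), not in dB.
L_total = 10·log₁₀(10^(62.9/10) + 10^(64.2/10) + 10^(63.1/10)) = 10·log₁₀(6622000) = 68.2 dB SPL.

68.2 dB SPL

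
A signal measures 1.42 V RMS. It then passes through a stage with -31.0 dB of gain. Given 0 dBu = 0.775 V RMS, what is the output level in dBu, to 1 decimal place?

-25.7 dBu

Input level: 20·log₁₀(1.42/0.775) = 5.26 dBu.
Output: 5.26 − 31.0 = -25.7 dBu.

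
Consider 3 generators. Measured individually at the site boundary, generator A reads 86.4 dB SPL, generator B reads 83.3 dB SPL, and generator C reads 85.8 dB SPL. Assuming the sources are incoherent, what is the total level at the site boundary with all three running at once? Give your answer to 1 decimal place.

90.1 dB SPL

Incoherent sources sum as intensities:
L_total = 10·log₁₀(10^(86.4/10) + 10^(83.3/10) + 10^(85.8/10)) = 10·log₁₀(1031000000) = 90.1 dB SPL.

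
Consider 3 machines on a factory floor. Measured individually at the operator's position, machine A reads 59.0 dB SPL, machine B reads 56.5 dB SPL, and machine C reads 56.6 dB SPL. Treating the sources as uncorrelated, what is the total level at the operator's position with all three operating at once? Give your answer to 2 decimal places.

62.30 dB SPL

Incoherent sources sum as intensities:
L_total = 10·log₁₀(10^(59.0/10) + 10^(56.5/10) + 10^(56.6/10)) = 10·log₁₀(1698000) = 62.30 dB SPL.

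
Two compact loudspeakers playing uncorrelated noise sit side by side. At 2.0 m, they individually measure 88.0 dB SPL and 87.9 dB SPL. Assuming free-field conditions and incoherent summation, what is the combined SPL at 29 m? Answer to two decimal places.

67.73 dB SPL

Combined at 2.0 m: 10·log₁₀(10^(88.0/10)+10^(87.9/10)) = 90.961 dB SPL.
Then apply −20·log₁₀(29/2.0) = -23.227 dB → 67.73 dB SPL.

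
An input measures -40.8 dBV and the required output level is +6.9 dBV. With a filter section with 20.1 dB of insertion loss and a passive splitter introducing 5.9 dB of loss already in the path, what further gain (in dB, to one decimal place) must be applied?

73.7 dB

The required make-up gain is the shortfall in the dB sum.
G = +6.9 − (-40.8) + 20.1 + 5.9 = 73.7 dB.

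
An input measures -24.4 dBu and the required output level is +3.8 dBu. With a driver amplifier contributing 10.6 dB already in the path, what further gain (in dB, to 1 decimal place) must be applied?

The required make-up gain is the shortfall in the dB sum.
G = +3.8 − (-24.4) − 10.6 = 17.6 dB.

17.6 dB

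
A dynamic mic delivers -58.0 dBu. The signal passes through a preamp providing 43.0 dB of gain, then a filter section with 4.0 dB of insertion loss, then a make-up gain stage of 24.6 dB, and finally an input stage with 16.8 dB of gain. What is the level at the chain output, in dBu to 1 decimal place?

+22.4 dBu

In dB, series stages simply add:
-58.0 + 43.0 − 4.0 + 24.6 + 16.8 = +22.4 dBu.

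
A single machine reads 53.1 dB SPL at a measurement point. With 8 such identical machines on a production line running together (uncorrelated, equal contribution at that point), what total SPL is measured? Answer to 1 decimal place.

62.1 dB SPL

8 equal incoherent sources raise the level by 10·log₁₀(8) = 9.03 dB.
L_total = 53.1 + 9.03 = 62.1 dB SPL.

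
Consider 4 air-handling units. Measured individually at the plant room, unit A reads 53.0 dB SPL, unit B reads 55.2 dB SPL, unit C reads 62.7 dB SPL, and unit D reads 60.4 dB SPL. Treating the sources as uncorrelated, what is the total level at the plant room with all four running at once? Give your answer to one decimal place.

Add the sources as powers (linear), then convert back to dB:
L_total = 10·log₁₀(10^(53.0/10) + 10^(55.2/10) + 10^(62.7/10) + 10^(60.4/10)) = 10·log₁₀(3489000) = 65.4 dB SPL.

65.4 dB SPL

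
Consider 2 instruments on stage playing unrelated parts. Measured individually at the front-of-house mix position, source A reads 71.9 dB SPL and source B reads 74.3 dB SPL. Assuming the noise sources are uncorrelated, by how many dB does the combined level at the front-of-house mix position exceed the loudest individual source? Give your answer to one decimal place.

2.0 dB

Incoherent sources sum as intensities:
L_total = 10·log₁₀(10^(71.9/10) + 10^(74.3/10)) = 76.27 dB SPL.
Excess over the loudest (74.3 dB): 76.27 − 74.3 = 2.0 dB.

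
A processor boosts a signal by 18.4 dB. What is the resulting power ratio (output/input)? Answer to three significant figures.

Power ratio = 10^(dB/10).
10^(18.4/10) = 10^(1.840) = 69.2.

69.2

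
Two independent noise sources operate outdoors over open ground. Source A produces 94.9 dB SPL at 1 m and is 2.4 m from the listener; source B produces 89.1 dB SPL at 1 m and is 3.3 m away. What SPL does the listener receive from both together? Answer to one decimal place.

87.9 dB SPL

At the listener: L_A = 94.9 − 20·log₁₀(2.4) = 87.30 dB; L_B = 89.1 − 20·log₁₀(3.3) = 78.73 dB.
Combined: 10·log₁₀(10^(87.30/10)+10^(78.73/10)) = 87.9 dB SPL.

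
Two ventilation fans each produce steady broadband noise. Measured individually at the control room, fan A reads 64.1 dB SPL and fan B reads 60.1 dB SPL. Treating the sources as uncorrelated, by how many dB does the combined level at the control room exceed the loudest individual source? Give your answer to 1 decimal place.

1.5 dB

Incoherent sources sum as intensities:
L_total = 10·log₁₀(10^(64.1/10) + 10^(60.1/10)) = 65.56 dB SPL.
Excess over the loudest (64.1 dB): 65.56 − 64.1 = 1.5 dB.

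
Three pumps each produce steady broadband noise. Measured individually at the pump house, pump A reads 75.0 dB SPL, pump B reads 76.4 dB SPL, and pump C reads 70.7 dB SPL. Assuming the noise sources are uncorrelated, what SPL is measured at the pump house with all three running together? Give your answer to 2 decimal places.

79.40 dB SPL

Uncorrelated sources add in intensity (power), not in dB.
L_total = 10·log₁₀(10^(75.0/10) + 10^(76.4/10) + 10^(70.7/10)) = 10·log₁₀(87020000) = 79.40 dB SPL.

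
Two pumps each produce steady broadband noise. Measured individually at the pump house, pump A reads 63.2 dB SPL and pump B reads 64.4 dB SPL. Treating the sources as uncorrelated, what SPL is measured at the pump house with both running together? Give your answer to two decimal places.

Incoherent sources sum as intensities:
L_total = 10·log₁₀(10^(63.2/10) + 10^(64.4/10)) = 10·log₁₀(4844000) = 66.85 dB SPL.

66.85 dB SPL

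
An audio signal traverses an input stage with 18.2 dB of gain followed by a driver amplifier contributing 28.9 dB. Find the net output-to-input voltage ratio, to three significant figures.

Net gain = 18.2 + 28.9 = 47.1 dB.
Voltage ratio = 10^(47.1/20) = 226.

226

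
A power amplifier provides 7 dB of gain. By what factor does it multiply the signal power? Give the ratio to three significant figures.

Power ratio = 10^(dB/10).
10^(7/10) = 10^(0.7000) = 5.01.

5.01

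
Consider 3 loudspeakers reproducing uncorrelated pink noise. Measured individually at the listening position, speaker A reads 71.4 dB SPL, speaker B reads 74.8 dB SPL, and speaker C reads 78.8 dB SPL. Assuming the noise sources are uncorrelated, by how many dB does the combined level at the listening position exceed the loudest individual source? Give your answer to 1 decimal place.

2.0 dB

Uncorrelated sources add in intensity (power), not in dB.
L_total = 10·log₁₀(10^(71.4/10) + 10^(74.8/10) + 10^(78.8/10)) = 80.79 dB SPL.
Excess over the loudest (78.8 dB): 80.79 − 78.8 = 2.0 dB.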